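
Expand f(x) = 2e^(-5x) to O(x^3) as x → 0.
2 - 10*x + 25*x**2 + O(x**3)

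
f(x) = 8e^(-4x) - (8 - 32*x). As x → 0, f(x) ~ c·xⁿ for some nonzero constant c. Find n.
2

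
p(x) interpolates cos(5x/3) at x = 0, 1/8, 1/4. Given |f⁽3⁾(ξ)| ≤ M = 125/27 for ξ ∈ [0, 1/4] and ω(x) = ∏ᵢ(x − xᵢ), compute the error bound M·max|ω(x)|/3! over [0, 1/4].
125*sqrt(3)/373248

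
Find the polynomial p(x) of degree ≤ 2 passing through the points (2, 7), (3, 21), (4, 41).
3*x**2 - x - 3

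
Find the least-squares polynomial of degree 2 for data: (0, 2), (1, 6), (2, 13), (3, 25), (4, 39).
69/35 + (151/70)x + (25/14)x²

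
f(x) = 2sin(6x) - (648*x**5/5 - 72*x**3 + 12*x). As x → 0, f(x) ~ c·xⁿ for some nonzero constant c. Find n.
7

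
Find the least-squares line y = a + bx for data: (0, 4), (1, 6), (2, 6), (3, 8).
a = 21/5, b = 6/5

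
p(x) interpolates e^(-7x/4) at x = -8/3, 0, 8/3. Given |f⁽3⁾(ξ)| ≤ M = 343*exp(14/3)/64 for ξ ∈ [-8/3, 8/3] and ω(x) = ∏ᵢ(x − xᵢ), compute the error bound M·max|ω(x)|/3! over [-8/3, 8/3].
2744*sqrt(3)*exp(14/3)/729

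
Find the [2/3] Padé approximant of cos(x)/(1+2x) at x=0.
(1 - 5*x**2/12)/(x**3/6 + x**2/12 + 2*x + 1)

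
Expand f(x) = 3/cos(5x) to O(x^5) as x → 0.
3 + 75*x**2/2 + 3125*x**4/8 + O(x**5)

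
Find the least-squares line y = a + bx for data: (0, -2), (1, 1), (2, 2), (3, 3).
a = -7/5, b = 8/5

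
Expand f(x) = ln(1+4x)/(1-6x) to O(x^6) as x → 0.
4*x + 16*x**2 + 352*x**3/3 + 640*x**4 + 20224*x**5/5 + O(x**6)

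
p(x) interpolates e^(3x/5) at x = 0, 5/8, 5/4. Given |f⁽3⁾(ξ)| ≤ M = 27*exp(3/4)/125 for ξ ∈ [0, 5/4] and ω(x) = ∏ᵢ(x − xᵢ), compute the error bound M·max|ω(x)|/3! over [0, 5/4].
sqrt(3)*exp(3/4)/512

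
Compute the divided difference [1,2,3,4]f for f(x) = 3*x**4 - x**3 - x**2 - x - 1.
29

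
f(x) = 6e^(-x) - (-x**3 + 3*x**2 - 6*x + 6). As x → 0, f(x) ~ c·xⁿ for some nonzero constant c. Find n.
4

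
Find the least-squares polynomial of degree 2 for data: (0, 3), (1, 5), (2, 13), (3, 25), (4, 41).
97/35 + (16/35)x + (16/7)x²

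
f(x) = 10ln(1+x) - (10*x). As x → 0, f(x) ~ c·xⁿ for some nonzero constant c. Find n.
2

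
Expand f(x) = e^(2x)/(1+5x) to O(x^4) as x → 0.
1 - 3*x + 17*x**2 - 251*x**3/3 + O(x**4)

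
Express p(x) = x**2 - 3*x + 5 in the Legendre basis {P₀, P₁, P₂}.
(16/3)P₀ + (-3)P₁ + (2/3)P₂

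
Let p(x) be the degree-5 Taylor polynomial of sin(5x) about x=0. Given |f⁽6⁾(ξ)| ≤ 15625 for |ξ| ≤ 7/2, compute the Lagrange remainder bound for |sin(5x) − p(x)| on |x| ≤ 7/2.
367653125/9216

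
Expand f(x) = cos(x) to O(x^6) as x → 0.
1 - x**2/2 + x**4/24 + O(x**6)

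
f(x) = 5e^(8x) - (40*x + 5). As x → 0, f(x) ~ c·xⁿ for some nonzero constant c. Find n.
2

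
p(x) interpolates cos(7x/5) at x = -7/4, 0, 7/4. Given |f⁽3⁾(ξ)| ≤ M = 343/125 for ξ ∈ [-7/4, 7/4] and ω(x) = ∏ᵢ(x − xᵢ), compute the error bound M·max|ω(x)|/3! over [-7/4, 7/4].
117649*sqrt(3)/216000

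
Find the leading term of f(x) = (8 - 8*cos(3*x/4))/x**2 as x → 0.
9/4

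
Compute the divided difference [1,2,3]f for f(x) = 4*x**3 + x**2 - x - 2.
25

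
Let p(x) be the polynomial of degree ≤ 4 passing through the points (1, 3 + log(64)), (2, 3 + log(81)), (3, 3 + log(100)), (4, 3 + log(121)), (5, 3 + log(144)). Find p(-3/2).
3 + log(191561942608236107294793378393788647952342390272950272000000000000000000000000000000000000000000000000000000000000000000000000000000000000000000000000000000000000000000000000000000000000000000000000000000000000*11**(11/16)*2**(17/64)*3**(59/64)*5**(13/32)/207589727229667617364050040559595126992307182041663968365041085227372309632424517470029479189719043873749959799630116683695675118773796682033447968121002410399431431597810905545125273959033396868346495500159667)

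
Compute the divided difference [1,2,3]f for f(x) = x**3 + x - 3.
6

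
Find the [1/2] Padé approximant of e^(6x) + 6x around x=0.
(74*x/7 + 1)/(-6*x**2/7 - 10*x/7 + 1)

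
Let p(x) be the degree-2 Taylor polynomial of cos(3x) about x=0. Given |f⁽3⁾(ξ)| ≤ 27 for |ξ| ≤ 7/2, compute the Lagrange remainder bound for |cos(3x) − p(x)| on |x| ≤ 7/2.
3087/16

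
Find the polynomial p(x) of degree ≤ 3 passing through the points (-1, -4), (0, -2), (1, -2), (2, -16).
-2*x**3 - x**2 + 3*x - 2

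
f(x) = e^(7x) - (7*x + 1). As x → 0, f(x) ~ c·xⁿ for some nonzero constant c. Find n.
2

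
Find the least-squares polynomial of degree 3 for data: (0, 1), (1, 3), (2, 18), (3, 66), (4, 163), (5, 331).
61/63 + (647/378)x + (-176/63)x² + (169/54)x³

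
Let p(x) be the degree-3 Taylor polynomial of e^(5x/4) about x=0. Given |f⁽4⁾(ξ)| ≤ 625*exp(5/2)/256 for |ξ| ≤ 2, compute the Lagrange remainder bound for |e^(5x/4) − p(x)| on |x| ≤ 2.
625*exp(5/2)/384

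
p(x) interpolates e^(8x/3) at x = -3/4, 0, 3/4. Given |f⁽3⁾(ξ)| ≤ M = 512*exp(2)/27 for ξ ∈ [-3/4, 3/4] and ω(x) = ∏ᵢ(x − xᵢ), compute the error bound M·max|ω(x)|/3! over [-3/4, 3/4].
8*sqrt(3)*exp(2)/27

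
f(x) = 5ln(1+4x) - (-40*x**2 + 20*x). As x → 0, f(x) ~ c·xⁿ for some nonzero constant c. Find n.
3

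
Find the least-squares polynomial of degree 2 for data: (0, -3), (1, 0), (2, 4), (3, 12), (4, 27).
-12/5 + (-4/5)x + (2)x²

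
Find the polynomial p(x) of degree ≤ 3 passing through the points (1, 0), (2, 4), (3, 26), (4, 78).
2*x**3 - 3*x**2 - x + 2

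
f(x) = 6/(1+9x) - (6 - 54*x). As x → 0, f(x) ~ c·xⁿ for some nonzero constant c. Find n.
2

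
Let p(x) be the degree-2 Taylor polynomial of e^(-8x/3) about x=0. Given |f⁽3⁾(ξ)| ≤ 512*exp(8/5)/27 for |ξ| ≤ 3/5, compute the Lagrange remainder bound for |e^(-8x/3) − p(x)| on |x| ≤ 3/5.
256*exp(8/5)/375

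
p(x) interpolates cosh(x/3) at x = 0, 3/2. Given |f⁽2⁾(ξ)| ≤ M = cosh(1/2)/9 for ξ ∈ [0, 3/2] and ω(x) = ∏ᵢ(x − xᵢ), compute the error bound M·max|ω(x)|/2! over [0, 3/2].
cosh(1/2)/32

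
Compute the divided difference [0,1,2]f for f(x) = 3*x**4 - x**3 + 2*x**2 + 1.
20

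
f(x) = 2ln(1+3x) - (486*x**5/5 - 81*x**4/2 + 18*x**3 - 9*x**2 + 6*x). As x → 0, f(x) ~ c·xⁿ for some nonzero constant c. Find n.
6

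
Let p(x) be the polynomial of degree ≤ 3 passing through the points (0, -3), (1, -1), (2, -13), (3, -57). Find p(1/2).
-11/8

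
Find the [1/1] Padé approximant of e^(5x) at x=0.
(5*x/2 + 1)/(1 - 5*x/2)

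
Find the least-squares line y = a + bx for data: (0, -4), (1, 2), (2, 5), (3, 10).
a = -7/2, b = 9/2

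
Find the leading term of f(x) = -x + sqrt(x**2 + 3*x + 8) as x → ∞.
3/2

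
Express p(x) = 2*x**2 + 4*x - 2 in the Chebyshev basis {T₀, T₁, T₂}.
-T₀ + (4)T₁ + T₂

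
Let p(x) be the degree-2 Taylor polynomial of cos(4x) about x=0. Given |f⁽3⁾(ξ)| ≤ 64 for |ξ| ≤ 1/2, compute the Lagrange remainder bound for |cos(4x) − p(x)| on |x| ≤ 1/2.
4/3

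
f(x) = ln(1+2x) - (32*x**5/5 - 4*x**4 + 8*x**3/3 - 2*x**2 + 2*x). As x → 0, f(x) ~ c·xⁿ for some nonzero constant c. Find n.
6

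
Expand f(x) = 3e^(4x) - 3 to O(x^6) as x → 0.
12*x + 24*x**2 + 32*x**3 + 32*x**4 + 128*x**5/5 + O(x**6)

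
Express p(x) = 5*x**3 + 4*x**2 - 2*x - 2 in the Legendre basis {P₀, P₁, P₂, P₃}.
(-2/3)P₀ + P₁ + (8/3)P₂ + (2)P₃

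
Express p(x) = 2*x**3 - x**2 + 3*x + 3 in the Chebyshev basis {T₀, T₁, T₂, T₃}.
(5/2)T₀ + (9/2)T₁ + (-1/2)T₂ + (1/2)T₃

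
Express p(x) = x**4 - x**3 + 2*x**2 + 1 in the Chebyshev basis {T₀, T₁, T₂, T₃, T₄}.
(19/8)T₀ + (-3/4)T₁ + (3/2)T₂ + (-1/4)T₃ + (1/8)T₄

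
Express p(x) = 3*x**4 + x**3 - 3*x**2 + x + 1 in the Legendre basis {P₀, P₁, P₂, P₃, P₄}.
(3/5)P₀ + (8/5)P₁ + (-2/7)P₂ + (2/5)P₃ + (24/35)P₄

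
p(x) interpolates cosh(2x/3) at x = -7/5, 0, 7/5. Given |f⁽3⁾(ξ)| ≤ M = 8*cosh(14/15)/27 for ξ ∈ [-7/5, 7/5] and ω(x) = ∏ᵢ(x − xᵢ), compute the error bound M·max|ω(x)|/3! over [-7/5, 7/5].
2744*sqrt(3)*cosh(14/15)/91125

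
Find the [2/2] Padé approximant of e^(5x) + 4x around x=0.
(595*x**2/36 + 59*x/6 + 1)/(-125*x**2/36 + 5*x/6 + 1)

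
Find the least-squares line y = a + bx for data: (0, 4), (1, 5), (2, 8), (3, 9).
a = 19/5, b = 9/5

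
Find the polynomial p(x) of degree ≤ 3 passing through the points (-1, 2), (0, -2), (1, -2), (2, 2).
2*x**2 - 2*x - 2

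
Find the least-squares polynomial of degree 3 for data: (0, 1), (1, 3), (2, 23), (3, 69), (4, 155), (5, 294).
50/63 + (-190/189)x + (473/252)x² + (217/108)x³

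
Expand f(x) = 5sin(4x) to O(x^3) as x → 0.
20*x + O(x**3)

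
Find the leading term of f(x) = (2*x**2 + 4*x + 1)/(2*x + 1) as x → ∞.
x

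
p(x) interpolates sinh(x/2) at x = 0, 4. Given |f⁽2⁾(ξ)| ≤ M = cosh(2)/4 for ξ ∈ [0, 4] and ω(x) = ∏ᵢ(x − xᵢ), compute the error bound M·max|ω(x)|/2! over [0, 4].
cosh(2)/2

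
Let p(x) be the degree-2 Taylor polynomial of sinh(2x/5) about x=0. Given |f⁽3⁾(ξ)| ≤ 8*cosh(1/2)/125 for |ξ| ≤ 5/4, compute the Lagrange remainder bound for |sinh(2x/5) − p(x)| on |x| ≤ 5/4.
cosh(1/2)/48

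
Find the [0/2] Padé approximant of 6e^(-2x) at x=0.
6/(2*x**2 + 2*x + 1)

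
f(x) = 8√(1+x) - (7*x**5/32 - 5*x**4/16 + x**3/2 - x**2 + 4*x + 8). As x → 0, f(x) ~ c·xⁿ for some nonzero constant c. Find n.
6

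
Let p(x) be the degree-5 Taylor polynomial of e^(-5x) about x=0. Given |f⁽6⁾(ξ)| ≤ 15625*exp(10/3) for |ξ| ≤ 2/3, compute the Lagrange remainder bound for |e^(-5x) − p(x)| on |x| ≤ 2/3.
12500*exp(10/3)/6561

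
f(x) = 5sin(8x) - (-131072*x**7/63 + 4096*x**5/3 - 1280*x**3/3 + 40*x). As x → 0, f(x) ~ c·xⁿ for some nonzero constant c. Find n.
9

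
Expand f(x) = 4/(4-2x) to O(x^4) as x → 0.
1 + x/2 + x**2/4 + x**3/8 + O(x**4)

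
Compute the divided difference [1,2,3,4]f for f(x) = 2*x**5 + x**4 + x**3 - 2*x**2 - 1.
141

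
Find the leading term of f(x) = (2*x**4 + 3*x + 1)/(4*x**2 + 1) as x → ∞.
x**2/2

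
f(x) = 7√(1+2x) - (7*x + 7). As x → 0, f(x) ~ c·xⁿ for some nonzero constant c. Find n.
2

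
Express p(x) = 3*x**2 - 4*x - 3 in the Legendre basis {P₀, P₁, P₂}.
(-2)P₀ + (-4)P₁ + (2)P₂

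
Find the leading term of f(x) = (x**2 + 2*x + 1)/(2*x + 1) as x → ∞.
x/2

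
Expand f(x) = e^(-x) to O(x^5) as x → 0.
1 - x + x**2/2 - x**3/6 + x**4/24 + O(x**5)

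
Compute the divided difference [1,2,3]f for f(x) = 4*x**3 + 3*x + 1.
24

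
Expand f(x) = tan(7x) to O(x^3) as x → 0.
7*x + O(x**3)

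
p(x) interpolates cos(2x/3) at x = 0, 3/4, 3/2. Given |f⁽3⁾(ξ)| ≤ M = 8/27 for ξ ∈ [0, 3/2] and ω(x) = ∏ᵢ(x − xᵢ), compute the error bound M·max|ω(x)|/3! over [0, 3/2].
sqrt(3)/216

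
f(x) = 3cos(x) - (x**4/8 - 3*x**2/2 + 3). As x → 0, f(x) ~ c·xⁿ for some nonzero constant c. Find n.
6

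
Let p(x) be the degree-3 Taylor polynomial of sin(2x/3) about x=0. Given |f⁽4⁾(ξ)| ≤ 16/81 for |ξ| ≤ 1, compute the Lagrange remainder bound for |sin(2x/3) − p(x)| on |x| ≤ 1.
2/243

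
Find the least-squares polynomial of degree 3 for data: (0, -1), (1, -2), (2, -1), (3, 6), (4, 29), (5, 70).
-62/63 + (131/378)x + (-146/63)x² + (55/54)x³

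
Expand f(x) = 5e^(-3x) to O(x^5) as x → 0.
5 - 15*x + 45*x**2/2 - 45*x**3/2 + 135*x**4/8 + O(x**5)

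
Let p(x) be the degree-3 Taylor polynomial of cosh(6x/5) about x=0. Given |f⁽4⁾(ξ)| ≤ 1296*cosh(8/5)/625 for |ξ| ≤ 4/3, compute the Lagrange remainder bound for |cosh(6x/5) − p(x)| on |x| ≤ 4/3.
512*cosh(8/5)/1875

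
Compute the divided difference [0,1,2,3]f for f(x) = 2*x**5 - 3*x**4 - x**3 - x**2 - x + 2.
31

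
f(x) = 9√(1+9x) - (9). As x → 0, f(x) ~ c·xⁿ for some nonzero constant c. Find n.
1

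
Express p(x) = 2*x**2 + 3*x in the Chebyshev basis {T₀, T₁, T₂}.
T₀ + (3)T₁ + T₂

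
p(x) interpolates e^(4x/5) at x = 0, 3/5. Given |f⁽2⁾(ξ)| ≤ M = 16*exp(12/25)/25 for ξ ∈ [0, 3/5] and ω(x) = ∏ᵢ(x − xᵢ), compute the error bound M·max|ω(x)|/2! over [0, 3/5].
18*exp(12/25)/625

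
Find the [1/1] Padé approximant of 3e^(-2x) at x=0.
(3 - 3*x)/(x + 1)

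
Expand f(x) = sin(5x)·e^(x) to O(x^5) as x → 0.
5*x + 5*x**2 - 55*x**3/3 - 20*x**4 + O(x**5)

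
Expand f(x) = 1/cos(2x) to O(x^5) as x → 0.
1 + 2*x**2 + 10*x**4/3 + O(x**5)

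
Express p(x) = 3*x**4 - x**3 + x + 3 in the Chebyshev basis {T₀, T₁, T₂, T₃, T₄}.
(33/8)T₀ + (1/4)T₁ + (3/2)T₂ + (-1/4)T₃ + (3/8)T₄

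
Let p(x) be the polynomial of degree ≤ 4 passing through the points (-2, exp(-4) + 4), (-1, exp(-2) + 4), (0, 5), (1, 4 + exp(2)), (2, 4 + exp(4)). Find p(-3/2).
(35 + 140*exp(2) + (-5*exp(4) + 28*exp(2) + 442)*exp(4))*exp(-4)/128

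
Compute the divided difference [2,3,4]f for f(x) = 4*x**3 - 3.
36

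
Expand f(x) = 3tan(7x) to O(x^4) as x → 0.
21*x + 343*x**3 + O(x**4)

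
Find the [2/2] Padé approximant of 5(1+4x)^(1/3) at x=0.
(560*x**2/27 + 70*x/3 + 5)/(40*x**2/27 + 10*x/3 + 1)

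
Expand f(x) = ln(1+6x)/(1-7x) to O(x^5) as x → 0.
6*x + 24*x**2 + 240*x**3 + 1356*x**4 + O(x**5)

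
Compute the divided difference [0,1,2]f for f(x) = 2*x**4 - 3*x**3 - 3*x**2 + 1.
2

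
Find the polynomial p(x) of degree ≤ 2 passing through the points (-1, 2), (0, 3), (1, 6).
x**2 + 2*x + 3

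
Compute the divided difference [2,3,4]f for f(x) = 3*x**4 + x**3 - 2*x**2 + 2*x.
172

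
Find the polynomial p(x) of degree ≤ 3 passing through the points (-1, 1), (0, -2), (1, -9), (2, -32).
-2*x**3 - 2*x**2 - 3*x - 2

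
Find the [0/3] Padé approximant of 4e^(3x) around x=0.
4/(-9*x**3/2 + 9*x**2/2 - 3*x + 1)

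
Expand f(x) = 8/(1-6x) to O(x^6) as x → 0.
8 + 48*x + 288*x**2 + 1728*x**3 + 10368*x**4 + 62208*x**5 + O(x**6)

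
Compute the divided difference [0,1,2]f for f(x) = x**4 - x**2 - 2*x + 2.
6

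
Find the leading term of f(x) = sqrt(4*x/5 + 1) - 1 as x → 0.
2*x/5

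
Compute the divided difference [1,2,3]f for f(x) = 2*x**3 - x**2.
11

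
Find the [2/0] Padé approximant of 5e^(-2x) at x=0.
10*x**2 - 10*x + 5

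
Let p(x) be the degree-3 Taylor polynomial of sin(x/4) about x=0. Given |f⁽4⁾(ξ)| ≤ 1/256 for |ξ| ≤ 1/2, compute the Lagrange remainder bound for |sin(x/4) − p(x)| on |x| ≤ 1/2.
1/98304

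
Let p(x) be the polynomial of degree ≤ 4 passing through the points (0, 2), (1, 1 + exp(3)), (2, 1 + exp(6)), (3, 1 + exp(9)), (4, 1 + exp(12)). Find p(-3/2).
-385*exp(9)/32 - 693*exp(3)/32 + 1283/128 + 1485*exp(6)/64 + 315*exp(12)/128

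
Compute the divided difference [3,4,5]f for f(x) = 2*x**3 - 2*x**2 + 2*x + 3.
22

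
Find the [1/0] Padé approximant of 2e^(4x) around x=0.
8*x + 2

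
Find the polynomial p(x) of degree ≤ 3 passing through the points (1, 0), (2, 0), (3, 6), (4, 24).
x**3 - 3*x**2 + 2*x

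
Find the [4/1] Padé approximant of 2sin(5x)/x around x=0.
625*x**4/12 - 125*x**2/3 + 10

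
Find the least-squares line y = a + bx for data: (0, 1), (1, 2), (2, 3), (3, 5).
a = 4/5, b = 13/10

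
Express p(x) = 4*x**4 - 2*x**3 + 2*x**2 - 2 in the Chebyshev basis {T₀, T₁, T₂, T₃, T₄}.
(1/2)T₀ + (-3/2)T₁ + (3)T₂ + (-1/2)T₃ + (1/2)T₄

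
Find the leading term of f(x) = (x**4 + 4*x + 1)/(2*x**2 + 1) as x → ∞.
x**2/2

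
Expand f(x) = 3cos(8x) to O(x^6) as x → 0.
3 - 96*x**2 + 512*x**4 + O(x**6)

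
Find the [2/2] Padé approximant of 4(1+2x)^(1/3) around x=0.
(112*x**2/27 + 28*x/3 + 4)/(10*x**2/27 + 5*x/3 + 1)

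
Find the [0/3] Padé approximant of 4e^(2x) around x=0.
4/(-4*x**3/3 + 2*x**2 - 2*x + 1)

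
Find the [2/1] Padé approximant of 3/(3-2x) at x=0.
1/(1 - 2*x/3)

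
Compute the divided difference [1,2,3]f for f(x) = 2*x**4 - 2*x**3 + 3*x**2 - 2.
41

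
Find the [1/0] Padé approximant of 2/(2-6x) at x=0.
3*x + 1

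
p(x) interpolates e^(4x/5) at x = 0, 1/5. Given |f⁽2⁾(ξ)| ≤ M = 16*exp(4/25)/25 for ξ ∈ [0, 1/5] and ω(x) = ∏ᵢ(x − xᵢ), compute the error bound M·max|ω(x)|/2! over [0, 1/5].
2*exp(4/25)/625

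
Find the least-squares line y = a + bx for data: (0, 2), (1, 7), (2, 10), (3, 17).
a = 9/5, b = 24/5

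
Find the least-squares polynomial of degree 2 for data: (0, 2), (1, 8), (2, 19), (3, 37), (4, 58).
66/35 + (247/70)x + (37/14)x²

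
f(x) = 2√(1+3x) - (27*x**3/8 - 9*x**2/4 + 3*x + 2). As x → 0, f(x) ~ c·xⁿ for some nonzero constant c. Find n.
4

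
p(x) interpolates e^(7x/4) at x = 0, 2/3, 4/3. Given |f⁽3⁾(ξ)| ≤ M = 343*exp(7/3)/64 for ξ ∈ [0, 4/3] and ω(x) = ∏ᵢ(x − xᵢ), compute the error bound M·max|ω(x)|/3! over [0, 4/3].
343*sqrt(3)*exp(7/3)/5832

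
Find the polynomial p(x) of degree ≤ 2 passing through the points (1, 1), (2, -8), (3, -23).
4 - 3*x**2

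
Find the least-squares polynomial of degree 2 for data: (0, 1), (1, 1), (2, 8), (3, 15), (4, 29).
4/5 - x + (2)x²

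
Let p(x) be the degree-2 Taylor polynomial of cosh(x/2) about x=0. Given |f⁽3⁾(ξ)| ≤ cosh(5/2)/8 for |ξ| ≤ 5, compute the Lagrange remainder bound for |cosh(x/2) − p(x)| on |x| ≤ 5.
125*cosh(5/2)/48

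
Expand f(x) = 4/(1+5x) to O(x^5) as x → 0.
4 - 20*x + 100*x**2 - 500*x**3 + 2500*x**4 + O(x**5)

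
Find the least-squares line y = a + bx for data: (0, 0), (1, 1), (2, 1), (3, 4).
a = -3/10, b = 6/5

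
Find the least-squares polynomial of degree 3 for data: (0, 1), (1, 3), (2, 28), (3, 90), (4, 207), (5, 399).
7/9 + (-655/378)x + (109/63)x² + (157/54)x³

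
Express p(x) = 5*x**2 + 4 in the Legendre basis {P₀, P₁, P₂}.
(17/3)P₀ + (10/3)P₂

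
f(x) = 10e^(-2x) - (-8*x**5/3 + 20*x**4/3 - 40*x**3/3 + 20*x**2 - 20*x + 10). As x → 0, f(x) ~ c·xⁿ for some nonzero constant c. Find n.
6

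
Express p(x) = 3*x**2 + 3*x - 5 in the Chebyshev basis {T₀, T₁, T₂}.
(-7/2)T₀ + (3)T₁ + (3/2)T₂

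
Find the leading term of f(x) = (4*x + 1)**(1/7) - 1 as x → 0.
4*x/7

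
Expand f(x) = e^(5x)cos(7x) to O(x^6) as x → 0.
1 + 5*x - 12*x**2 - 305*x**3/3 - 1081*x**4/6 + 95*x**5/6 + O(x**6)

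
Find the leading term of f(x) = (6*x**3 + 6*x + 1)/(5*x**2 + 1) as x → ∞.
6*x/5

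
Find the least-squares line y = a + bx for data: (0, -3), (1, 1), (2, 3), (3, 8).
a = -3, b = 7/2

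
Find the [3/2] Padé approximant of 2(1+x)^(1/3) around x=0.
(14*x**3/405 + 14*x**2/15 + 14*x/5 + 2)/(2*x**2/9 + 16*x/15 + 1)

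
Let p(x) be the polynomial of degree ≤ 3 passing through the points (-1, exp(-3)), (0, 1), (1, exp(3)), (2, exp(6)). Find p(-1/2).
(5 + (-5*exp(3) + 15 + exp(6))*exp(3))*exp(-3)/16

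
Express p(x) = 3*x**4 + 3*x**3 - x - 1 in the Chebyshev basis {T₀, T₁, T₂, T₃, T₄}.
(1/8)T₀ + (5/4)T₁ + (3/2)T₂ + (3/4)T₃ + (3/8)T₄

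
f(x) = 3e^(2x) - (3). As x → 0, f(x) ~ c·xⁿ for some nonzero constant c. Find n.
1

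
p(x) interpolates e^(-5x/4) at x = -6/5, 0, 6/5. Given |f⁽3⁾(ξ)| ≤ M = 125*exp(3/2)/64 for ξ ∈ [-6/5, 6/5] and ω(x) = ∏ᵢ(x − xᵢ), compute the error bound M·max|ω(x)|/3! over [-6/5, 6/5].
sqrt(3)*exp(3/2)/8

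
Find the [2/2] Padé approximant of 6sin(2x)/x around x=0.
(12 - 28*x**2/5)/(x**2/5 + 1)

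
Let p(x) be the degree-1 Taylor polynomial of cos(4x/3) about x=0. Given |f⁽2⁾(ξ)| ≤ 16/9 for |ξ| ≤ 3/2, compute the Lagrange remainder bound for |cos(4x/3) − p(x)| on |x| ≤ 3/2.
2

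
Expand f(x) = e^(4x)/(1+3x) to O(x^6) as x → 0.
1 + x + 5*x**2 - 13*x**3/3 + 71*x**4/3 - 937*x**5/15 + O(x**6)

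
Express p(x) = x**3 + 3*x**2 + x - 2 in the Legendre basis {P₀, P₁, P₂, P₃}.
-P₀ + (8/5)P₁ + (2)P₂ + (2/5)P₃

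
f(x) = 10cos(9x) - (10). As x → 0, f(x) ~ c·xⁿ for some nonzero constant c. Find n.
2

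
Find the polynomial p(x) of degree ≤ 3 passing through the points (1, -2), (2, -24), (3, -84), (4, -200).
-3*x**3 - x**2 + 2*x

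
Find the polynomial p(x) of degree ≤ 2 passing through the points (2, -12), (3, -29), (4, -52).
-3*x**2 - 2*x + 4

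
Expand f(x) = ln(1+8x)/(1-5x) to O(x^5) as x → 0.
8*x + 8*x**2 + 632*x**3/3 + 88*x**4/3 + O(x**5)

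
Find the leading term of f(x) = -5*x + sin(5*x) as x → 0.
-125*x**3/6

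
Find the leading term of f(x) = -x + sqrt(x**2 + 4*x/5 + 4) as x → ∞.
2/5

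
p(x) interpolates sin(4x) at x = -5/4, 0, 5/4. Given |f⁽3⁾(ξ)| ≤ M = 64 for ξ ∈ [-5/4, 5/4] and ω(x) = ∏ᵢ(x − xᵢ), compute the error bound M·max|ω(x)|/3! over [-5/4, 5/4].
125*sqrt(3)/27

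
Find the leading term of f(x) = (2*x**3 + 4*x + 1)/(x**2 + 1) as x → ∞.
2*x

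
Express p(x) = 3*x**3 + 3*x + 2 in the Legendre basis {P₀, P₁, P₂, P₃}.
(2)P₀ + (24/5)P₁ + (6/5)P₃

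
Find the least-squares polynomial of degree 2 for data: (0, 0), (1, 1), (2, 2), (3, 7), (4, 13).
1/5 + (-4/5)x + x²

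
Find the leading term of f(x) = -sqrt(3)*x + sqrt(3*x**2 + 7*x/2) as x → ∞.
7*sqrt(3)/12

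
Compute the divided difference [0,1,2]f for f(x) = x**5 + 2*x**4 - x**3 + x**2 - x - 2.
27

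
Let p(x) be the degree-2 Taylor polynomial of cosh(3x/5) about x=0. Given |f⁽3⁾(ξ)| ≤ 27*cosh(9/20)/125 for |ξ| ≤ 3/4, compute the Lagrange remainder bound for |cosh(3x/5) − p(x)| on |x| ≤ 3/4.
243*cosh(9/20)/16000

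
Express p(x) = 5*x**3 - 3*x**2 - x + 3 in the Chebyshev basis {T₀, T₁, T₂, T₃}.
(3/2)T₀ + (11/4)T₁ + (-3/2)T₂ + (5/4)T₃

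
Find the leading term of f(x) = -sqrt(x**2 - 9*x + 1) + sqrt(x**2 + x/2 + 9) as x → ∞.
19/4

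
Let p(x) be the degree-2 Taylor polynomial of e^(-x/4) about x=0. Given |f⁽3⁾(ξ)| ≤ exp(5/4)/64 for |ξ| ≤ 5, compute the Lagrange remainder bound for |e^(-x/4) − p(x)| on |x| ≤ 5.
125*exp(5/4)/384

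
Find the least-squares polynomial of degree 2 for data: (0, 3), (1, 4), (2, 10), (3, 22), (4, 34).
13/5 + (2)x²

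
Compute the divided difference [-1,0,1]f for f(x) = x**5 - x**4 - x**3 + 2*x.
-1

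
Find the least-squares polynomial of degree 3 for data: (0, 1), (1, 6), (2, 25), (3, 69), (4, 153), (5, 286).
65/63 + (401/189)x + (50/63)x² + (55/27)x³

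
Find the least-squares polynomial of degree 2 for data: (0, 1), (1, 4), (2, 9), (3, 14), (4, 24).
6/5 + (8/5)x + x²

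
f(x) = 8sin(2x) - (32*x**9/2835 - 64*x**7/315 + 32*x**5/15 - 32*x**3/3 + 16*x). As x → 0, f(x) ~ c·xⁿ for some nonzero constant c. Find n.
11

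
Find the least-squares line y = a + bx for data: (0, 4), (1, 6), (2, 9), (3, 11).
a = 39/10, b = 12/5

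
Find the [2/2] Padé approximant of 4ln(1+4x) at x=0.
16*x*(2*x + 1)/(8*x**2/3 + 4*x + 1)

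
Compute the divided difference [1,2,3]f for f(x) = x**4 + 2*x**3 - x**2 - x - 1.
36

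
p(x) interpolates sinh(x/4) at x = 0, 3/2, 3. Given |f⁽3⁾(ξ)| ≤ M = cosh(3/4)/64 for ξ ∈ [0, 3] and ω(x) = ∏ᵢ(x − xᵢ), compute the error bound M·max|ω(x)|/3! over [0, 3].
sqrt(3)*cosh(3/4)/512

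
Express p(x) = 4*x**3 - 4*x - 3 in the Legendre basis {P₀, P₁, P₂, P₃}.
(-3)P₀ + (-8/5)P₁ + (8/5)P₃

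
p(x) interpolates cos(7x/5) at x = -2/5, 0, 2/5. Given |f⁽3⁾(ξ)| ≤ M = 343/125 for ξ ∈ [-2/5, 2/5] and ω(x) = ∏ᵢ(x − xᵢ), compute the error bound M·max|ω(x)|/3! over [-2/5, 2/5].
2744*sqrt(3)/421875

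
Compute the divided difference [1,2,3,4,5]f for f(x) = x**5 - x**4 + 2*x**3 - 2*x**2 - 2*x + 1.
14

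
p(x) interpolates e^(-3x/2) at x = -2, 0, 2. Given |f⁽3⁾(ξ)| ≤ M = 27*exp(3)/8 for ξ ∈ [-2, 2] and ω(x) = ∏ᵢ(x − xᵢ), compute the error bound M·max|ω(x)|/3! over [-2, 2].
sqrt(3)*exp(3)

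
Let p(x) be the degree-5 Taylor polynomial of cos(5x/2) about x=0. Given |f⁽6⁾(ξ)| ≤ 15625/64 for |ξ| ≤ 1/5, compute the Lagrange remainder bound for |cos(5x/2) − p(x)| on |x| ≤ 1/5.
1/46080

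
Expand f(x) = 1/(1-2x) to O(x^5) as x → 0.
1 + 2*x + 4*x**2 + 8*x**3 + 16*x**4 + O(x**5)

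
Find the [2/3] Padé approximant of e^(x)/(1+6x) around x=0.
(673*x**2/7940 + 998*x/1985 + 1)/(11717*x**3/23820 - 23037*x**2/7940 + 10923*x/1985 + 1)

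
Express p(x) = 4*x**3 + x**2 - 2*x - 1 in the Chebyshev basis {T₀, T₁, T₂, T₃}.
(-1/2)T₀ + T₁ + (1/2)T₂ + T₃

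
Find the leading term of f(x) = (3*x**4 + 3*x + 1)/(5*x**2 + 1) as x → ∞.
3*x**2/5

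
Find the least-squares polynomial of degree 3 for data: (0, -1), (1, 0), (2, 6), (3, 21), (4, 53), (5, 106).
-65/63 + (359/378)x + (-13/18)x² + (26/27)x³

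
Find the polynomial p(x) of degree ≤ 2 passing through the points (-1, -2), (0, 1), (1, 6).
x**2 + 4*x + 1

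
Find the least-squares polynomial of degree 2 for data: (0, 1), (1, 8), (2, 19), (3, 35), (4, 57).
6/5 + (39/10)x + (5/2)x²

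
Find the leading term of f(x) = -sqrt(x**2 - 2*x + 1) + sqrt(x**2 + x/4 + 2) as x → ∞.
9/8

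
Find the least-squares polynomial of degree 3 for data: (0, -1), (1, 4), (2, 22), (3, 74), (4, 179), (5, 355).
-8/9 + (1493/378)x + (-659/252)x² + (347/108)x³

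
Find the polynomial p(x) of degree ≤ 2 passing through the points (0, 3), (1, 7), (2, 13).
x**2 + 3*x + 3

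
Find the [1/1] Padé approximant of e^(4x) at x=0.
(2*x + 1)/(1 - 2*x)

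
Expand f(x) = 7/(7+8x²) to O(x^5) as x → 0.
1 - 8*x**2/7 + 64*x**4/49 + O(x**5)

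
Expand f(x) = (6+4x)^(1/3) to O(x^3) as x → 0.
6**(1/3) + 2*6**(1/3)*x/9 - 4*6**(1/3)*x**2/81 + O(x**3)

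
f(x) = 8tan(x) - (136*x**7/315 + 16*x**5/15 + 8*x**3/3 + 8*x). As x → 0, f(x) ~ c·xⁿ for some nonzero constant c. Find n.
9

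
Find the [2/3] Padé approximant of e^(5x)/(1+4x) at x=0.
(925*x**2/388 + 250*x/97 + 1)/(8675*x**3/1164 - 2985*x**2/388 + 153*x/97 + 1)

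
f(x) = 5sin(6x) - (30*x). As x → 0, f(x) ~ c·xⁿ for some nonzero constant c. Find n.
3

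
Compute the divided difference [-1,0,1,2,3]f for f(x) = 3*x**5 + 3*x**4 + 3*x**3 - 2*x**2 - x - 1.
18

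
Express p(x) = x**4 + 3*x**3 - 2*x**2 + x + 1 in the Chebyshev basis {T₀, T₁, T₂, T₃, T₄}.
(3/8)T₀ + (13/4)T₁ + (-1/2)T₂ + (3/4)T₃ + (1/8)T₄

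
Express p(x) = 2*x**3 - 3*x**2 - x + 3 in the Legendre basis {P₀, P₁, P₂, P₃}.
(2)P₀ + (1/5)P₁ + (-2)P₂ + (4/5)P₃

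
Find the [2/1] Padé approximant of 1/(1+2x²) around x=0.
1 - 2*x**2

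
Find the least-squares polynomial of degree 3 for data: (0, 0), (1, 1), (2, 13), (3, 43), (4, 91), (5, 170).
-17/126 + (-1615/756)x + (653/252)x² + (25/27)x³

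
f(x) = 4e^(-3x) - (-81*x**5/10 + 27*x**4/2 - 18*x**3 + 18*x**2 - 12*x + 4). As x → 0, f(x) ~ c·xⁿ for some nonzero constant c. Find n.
6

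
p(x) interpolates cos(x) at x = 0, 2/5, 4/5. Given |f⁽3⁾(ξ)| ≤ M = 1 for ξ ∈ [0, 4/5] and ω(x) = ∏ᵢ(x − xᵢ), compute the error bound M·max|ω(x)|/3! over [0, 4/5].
8*sqrt(3)/3375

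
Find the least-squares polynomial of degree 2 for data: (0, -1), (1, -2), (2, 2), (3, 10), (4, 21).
-6/5 + (-12/5)x + (2)x²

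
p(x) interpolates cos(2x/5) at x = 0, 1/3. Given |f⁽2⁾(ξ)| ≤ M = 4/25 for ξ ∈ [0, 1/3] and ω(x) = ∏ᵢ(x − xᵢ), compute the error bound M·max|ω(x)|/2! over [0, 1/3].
1/450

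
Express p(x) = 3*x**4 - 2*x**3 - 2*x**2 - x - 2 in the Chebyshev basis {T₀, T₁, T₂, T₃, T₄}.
(-15/8)T₀ + (-5/2)T₁ + (1/2)T₂ + (-1/2)T₃ + (3/8)T₄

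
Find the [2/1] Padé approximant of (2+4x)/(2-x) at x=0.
(2*x + 1)/(1 - x/2)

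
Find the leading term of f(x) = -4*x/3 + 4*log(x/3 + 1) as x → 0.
-2*x**2/9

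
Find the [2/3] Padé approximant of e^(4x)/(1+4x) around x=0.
(52*x**2/35 + 72*x/35 + 1)/(512*x**3/105 - 228*x**2/35 + 72*x/35 + 1)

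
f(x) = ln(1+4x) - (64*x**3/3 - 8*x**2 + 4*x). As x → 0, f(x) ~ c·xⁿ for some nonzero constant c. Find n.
4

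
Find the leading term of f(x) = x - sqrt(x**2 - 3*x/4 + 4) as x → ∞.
3/8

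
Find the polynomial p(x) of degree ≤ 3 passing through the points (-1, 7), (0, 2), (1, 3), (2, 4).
-x**3 + 3*x**2 - x + 2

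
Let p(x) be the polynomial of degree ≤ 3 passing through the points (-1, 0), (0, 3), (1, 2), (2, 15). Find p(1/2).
15/8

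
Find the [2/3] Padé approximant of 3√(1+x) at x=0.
(21*x**2/16 + 21*x/5 + 3)/(-x**3/160 + 9*x**2/80 + 9*x/10 + 1)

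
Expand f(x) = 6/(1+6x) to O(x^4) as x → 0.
6 - 36*x + 216*x**2 - 1296*x**3 + O(x**4)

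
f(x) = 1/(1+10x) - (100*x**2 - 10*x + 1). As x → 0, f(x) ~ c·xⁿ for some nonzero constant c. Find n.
3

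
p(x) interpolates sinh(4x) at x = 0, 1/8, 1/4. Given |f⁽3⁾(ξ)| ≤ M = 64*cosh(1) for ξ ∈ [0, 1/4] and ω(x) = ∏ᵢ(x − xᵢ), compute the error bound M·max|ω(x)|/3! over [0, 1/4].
sqrt(3)*cosh(1)/216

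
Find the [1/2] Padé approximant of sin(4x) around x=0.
4*x/(8*x**2/3 + 1)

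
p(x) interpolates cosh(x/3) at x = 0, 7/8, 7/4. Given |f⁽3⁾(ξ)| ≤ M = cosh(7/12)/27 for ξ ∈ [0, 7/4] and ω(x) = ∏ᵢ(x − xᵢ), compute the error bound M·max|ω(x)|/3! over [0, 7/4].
343*sqrt(3)*cosh(7/12)/373248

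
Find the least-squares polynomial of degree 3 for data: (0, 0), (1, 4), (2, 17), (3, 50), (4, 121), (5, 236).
13/126 + (2621/756)x + (-233/126)x² + (229/108)x³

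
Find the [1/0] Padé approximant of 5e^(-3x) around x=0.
5 - 15*x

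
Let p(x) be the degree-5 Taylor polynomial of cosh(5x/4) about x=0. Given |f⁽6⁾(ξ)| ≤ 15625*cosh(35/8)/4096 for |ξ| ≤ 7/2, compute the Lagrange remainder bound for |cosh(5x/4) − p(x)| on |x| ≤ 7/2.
367653125*cosh(35/8)/37748736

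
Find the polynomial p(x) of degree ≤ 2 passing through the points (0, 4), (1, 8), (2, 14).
x**2 + 3*x + 4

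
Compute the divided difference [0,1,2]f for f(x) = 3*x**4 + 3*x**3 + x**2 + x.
31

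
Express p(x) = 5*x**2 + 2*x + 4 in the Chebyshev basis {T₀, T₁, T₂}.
(13/2)T₀ + (2)T₁ + (5/2)T₂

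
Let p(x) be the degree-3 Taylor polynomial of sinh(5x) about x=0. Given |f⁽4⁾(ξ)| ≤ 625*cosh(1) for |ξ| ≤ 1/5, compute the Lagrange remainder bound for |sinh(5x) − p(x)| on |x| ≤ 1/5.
cosh(1)/24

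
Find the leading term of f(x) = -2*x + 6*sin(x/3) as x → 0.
-x**3/27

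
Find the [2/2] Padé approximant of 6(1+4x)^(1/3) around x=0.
(224*x**2/9 + 28*x + 6)/(40*x**2/27 + 10*x/3 + 1)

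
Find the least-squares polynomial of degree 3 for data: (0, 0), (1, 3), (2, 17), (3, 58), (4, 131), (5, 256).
-5/126 + (821/756)x + (-43/252)x² + (55/27)x³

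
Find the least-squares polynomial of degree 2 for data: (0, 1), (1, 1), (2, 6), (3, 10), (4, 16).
4/7 + (53/70)x + (11/14)x²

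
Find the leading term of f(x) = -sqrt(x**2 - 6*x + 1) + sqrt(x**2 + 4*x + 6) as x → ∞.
5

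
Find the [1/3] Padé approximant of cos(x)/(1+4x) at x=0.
(1 - 5*x/48)/(187*x**3/96 + x**2/12 + 187*x/48 + 1)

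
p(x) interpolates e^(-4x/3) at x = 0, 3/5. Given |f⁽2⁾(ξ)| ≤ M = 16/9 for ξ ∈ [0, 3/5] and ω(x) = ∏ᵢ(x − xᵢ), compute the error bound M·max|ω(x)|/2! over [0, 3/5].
2/25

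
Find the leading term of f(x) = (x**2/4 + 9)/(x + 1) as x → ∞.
x/4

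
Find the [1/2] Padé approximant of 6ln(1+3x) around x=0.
18*x/(-3*x**2/4 + 3*x/2 + 1)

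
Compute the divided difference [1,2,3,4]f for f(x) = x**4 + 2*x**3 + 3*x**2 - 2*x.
12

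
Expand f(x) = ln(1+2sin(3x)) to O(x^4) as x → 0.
6*x - 18*x**2 + 63*x**3 + O(x**4)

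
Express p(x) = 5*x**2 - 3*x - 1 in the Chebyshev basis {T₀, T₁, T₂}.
(3/2)T₀ + (-3)T₁ + (5/2)T₂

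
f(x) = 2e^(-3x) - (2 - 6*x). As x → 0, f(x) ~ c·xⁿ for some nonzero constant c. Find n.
2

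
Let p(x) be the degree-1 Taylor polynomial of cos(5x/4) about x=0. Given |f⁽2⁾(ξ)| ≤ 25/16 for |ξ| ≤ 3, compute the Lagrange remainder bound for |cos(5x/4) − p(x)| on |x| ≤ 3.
225/32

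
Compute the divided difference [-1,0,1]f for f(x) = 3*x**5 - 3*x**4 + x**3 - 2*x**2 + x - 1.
-5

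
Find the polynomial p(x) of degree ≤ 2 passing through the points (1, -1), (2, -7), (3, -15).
-x**2 - 3*x + 3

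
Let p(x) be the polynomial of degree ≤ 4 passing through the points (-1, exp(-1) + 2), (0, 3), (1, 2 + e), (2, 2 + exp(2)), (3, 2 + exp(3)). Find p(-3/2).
(315 + e*(-180*exp(2) - 164 + 35*exp(3) + 378*e))*exp(-1)/128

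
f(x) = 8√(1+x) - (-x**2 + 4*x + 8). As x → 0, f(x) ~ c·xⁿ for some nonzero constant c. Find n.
3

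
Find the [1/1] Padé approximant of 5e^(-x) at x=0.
(5 - 5*x/2)/(x/2 + 1)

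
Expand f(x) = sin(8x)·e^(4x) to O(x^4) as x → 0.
8*x + 32*x**2 - 64*x**3/3 + O(x**4)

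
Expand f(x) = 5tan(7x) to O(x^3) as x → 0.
35*x + O(x**3)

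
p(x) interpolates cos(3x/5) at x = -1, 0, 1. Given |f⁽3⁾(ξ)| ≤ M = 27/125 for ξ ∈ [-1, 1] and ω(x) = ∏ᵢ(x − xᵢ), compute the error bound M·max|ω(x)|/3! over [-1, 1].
sqrt(3)/125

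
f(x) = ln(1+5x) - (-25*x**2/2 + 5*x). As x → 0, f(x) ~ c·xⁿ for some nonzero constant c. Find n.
3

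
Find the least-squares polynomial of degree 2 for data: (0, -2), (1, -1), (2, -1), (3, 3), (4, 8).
-59/35 + (-36/35)x + (6/7)x²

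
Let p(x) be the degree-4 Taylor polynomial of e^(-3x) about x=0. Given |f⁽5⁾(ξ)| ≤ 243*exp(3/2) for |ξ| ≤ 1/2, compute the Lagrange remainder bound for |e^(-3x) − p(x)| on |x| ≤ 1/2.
81*exp(3/2)/1280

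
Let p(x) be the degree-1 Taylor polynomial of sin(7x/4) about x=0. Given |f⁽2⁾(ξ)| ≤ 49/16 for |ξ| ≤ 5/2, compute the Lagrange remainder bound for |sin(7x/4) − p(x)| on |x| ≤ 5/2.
1225/128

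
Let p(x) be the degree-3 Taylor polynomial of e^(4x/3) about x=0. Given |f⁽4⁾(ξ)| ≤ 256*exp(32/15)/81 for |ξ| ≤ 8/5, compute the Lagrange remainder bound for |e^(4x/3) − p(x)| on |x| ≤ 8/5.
131072*exp(32/15)/151875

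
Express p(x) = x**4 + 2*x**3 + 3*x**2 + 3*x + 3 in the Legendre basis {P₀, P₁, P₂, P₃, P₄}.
(21/5)P₀ + (21/5)P₁ + (18/7)P₂ + (4/5)P₃ + (8/35)P₄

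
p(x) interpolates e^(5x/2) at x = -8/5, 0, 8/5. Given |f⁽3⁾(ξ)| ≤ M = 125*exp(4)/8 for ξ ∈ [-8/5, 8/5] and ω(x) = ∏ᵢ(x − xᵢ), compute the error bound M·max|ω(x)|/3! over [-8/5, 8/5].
64*sqrt(3)*exp(4)/27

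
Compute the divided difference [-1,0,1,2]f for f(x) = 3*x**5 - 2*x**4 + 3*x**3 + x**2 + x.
14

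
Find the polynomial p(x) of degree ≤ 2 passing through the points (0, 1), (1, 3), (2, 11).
3*x**2 - x + 1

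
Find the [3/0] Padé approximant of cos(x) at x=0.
1 - x**2/2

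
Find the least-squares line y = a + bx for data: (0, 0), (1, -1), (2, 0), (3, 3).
a = -1, b = 1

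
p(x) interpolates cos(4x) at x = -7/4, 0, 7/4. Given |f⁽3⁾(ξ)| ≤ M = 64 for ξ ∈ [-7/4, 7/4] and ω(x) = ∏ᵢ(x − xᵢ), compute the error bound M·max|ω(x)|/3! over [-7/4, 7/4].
343*sqrt(3)/27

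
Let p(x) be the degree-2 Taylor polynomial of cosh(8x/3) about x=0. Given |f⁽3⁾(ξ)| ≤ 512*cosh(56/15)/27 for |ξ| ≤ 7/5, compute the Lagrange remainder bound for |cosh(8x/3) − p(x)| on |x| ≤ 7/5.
87808*cosh(56/15)/10125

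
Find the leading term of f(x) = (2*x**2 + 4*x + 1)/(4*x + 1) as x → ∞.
x/2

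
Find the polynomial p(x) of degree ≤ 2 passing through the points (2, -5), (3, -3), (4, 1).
x**2 - 3*x - 3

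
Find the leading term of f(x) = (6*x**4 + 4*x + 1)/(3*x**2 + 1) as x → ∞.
2*x**2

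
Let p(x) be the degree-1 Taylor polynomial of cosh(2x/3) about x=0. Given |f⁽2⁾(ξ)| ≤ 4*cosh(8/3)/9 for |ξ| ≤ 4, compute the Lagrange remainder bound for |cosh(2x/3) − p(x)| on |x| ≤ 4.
32*cosh(8/3)/9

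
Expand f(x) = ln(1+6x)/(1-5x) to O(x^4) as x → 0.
6*x + 12*x**2 + 132*x**3 + O(x**4)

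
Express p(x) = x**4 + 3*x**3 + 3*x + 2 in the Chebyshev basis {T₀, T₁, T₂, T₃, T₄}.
(19/8)T₀ + (21/4)T₁ + (1/2)T₂ + (3/4)T₃ + (1/8)T₄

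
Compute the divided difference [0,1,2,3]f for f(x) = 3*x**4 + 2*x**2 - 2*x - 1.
18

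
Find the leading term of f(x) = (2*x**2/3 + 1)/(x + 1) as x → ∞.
2*x/3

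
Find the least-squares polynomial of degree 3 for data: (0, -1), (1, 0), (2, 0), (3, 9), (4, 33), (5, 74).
-5/7 + (15/14)x + (-31/14)x² + x³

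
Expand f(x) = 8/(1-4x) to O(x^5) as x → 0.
8 + 32*x + 128*x**2 + 512*x**3 + 2048*x**4 + O(x**5)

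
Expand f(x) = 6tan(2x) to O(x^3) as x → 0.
12*x + O(x**3)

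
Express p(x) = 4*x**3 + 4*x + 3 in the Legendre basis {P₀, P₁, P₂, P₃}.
(3)P₀ + (32/5)P₁ + (8/5)P₃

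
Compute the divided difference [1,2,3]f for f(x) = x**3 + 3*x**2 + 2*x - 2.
9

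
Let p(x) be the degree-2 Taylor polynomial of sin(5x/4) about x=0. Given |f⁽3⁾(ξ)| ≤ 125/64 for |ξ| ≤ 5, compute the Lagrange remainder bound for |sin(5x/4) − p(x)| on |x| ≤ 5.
15625/384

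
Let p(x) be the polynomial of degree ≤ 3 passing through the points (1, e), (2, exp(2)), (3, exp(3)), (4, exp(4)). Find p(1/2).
e*(-5*exp(3) - 35*e + 35 + 21*exp(2))/16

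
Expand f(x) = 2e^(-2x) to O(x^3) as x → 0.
2 - 4*x + 4*x**2 + O(x**3)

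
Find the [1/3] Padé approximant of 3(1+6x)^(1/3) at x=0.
(15*x + 3)/(8*x**3/3 - 2*x**2 + 3*x + 1)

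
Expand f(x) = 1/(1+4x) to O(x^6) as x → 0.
1 - 4*x + 16*x**2 - 64*x**3 + 256*x**4 - 1024*x**5 + O(x**6)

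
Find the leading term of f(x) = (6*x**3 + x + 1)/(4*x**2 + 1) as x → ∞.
3*x/2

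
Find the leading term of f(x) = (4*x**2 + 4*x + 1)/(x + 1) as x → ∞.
4*x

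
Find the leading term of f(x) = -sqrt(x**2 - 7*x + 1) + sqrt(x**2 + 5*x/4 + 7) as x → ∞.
33/8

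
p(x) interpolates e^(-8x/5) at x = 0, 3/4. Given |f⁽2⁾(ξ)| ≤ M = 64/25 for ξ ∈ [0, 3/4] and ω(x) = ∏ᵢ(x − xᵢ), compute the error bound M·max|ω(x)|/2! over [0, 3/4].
9/50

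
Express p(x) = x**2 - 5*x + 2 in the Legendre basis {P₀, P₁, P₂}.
(7/3)P₀ + (-5)P₁ + (2/3)P₂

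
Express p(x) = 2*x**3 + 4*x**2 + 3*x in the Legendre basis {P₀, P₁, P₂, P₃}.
(4/3)P₀ + (21/5)P₁ + (8/3)P₂ + (4/5)P₃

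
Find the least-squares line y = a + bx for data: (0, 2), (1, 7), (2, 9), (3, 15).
a = 21/10, b = 41/10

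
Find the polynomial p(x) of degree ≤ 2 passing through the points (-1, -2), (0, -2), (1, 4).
3*x**2 + 3*x - 2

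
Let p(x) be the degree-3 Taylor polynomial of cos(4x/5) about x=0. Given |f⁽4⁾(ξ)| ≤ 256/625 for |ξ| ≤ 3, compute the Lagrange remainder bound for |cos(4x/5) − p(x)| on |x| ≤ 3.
864/625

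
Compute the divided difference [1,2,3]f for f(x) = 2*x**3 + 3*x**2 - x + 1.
15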